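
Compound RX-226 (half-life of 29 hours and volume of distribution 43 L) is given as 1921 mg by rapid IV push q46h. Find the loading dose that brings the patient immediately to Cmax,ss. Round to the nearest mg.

f = (1/2)^(46/29) ≈ 0.333046; accumulation ratio R = 1/(1−f) ≈ 1.49935.
Loading dose to hit Cmax,ss on first dose: D_load = D_maint·R ≈ 1921 × 1.49935 ≈ 2880.25 mg.

2880 mg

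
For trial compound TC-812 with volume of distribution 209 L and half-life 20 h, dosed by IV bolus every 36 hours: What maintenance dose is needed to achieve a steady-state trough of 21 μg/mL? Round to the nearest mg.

10894 mg

τ/t½ = 36/20 ≈ 1.8, so f = (1/2)^(36/20) ≈ 0.287175.
Cmin,ss = (D/Vd)·f/(1−f), so D = Cmin,ss·Vd·(1−f)/f.
D = 21 × 209 × (1−f)/f ≈ 21 × 209 × 2.48220 ≈ 10894.38 mg.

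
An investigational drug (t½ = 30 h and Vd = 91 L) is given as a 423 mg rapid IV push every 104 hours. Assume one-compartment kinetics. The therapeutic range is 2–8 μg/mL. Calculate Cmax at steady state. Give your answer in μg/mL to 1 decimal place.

k = ln2/t½ = ln2/30 ≈ 0.023105 h⁻¹; fraction remaining f = e^(−kτ) = e^(−0.023105×104) ≈ 0.0905.
At steady state, accumulation factor R = 1/(1 − e^(−kτ)) ≈ 1.0995.
Each bolus raises the concentration by D/Vd = 423/91 ≈ 4.648 μg/mL.
Cmax,ss = C₀/(1 − f) ≈ 4.648/0.9095 ≈ 5.111 μg/mL.
Peak 5.1 μg/mL vs MTC 8 μg/mL: below toxic threshold.

5.1 μg/mL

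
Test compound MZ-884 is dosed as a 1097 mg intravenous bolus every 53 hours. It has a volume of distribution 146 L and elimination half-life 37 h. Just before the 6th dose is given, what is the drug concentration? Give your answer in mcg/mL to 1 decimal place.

f = (1/2)^(τ/t½) = (1/2)^(53/37) ≈ 0.3705.
C₀ = D/Vd = 1097/146 ≈ 7.514 mcg/mL.
Before the 6th dose, 5 doses have been given. Superposition: Cmin = C₀·(f + f² + … + f^5).
≈ 7.514 × (0.3705 + 0.1373 + 0.0509 + 0.0188 + 0.0070) ≈ 7.514 × 0.5845 ≈ 4.392 mcg/mL.

4.4 mcg/mL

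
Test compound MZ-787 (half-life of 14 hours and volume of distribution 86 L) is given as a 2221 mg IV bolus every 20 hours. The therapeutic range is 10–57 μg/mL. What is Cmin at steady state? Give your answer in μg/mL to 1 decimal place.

τ/t½ = 20/14 ≈ 1.4286, so fraction remaining f = (1/2)^(20/14) ≈ 0.3715.
At steady state, accumulation factor R = 1/(1 − e^(−kτ)) ≈ 1.5911.
Single-dose peak C₀ = D/Vd = 2221/86 ≈ 25.826 μg/mL.
Cmax,ss = C₀/(1 − f) ≈ 25.826/0.6285 ≈ 41.091 μg/mL.
One interval later, Cmin,ss = Cmax,ss·e^(−kτ) ≈ 41.091 × 0.3715 ≈ 15.265 μg/mL.
Trough 15.3 μg/mL vs MEC 10 μg/mL: adequate.

15.3 μg/mL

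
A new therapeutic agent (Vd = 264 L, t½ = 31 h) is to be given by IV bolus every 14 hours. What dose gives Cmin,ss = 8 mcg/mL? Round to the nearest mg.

τ/t½ = 14/31 ≈ 0.45161, so f = (1/2)^(14/31) ≈ 0.731225.
Cmin,ss = (D/Vd)·f/(1−f), so D = Cmin,ss·Vd·(1−f)/f.
D = 8 × 264 × (1−f)/f ≈ 8 × 264 × 0.36757 ≈ 776.31 mg.

776 mg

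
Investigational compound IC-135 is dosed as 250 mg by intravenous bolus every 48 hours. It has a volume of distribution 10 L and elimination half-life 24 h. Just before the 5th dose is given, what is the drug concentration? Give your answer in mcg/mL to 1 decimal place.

f = (1/2)^(τ/t½) = (1/2)^(48/24) ≈ 0.2500.
C₀ = D/Vd = 250/10 ≈ 25.000 mcg/mL.
Before the 5th dose, 4 doses have been given. Superposition: Cmin = C₀·(f + f² + … + f^4).
≈ 25.000 × (0.2500 + 0.0625 + 0.0156 + 0.0039) ≈ 25.000 × 0.3320 ≈ 8.300 mcg/mL.

8.3 mcg/mL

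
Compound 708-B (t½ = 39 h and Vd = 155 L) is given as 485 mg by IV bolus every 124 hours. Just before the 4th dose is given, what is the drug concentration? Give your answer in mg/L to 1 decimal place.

0.4 mg/L

f = (1/2)^(τ/t½) = (1/2)^(124/39) ≈ 0.1104.
C₀ = D/Vd = 485/155 ≈ 3.129 mg/L.
Before the 4th dose, 3 doses have been given. Superposition: Cmin = C₀·(f + f² + … + f^3).
≈ 3.129 × (0.1104 + 0.0122 + 0.0013) ≈ 3.129 × 0.1239 ≈ 0.388 mg/L.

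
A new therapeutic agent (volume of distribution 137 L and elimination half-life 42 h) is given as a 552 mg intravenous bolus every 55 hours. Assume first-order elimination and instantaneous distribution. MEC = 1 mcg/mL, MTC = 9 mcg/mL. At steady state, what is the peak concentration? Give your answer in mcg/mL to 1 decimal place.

τ/t½ = 55/42 ≈ 1.3095, so fraction remaining f = (1/2)^(55/42) ≈ 0.4035.
Accumulation ratio R = 1/(1 − f) ≈ 1/0.5965 ≈ 1.6764.
Single-dose peak C₀ = D/Vd = 552/137 ≈ 4.029 mcg/mL.
Steady-state peak Cmax,ss = C₀·R ≈ 4.029 × 1.6764 ≈ 6.754 mcg/mL.
Peak 6.8 mcg/mL vs MTC 9 mcg/mL: below toxic threshold.

6.8 mcg/mL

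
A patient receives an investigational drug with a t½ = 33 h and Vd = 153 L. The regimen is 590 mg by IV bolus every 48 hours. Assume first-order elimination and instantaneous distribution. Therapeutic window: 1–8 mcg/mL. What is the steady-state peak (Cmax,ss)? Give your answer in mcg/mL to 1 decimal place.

Over one 48-h interval, 48/33 ≈ 1.4545 half-lives elapse, leaving f ≈ 0.3649 of each dose.
Accumulation ratio R = 1/(1 − f) ≈ 1/0.6351 ≈ 1.5746.
Single-dose peak C₀ = D/Vd = 590/153 ≈ 3.856 mcg/mL.
Steady-state peak Cmax,ss = C₀·R ≈ 3.856 × 1.5746 ≈ 6.072 mcg/mL.
Peak 6.1 mcg/mL vs MTC 8 mcg/mL: below toxic threshold.

6.1 mcg/mL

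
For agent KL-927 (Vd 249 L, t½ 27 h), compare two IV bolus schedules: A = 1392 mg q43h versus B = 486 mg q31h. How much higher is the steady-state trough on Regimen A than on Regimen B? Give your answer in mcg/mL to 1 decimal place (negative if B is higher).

1.2 mcg/mL

Regimen A: f = (1/2)^(43/27) ≈ 0.3316; Cmin,ss = (1392/249)·f/(1−f) ≈ 2.773 mcg/mL.
Regimen B: f = (1/2)^(31/27) ≈ 0.4512; Cmin,ss = (486/249)·f/(1−f) ≈ 1.605 mcg/mL.
Difference ≈ 2.773 − 1.605 ≈ 1.168 mcg/mL.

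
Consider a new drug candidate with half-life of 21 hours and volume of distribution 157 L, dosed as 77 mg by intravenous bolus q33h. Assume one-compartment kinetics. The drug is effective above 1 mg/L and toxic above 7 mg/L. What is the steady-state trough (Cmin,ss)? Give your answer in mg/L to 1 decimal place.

Over one 33-h interval, 33/21 ≈ 1.5714 half-lives elapse, leaving f ≈ 0.3365 of each dose.
Each bolus raises the concentration by D/Vd = 77/157 ≈ 0.490 mg/L.
Steady-state trough Cmin,ss = C₀·f/(1−f) ≈ 0.490 × 0.3365/0.6635 ≈ 0.249 mg/L.
Trough 0.2 mg/L vs MEC 1 mg/L: subtherapeutic.

0.2 mg/L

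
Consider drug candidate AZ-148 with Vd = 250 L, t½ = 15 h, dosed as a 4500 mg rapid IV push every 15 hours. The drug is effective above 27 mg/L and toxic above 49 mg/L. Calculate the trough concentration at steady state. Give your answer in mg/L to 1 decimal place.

τ = 15 h = 1 half-life, so f = (1/2)^1 = 0.5.
Accumulation ratio R = 1/(1 − f) = 1/0.5 = 2/1.
Single-dose peak C₀ = D/Vd = 4500/250 = 18 mg/L.
Steady-state peak Cmax,ss = C₀·R = 18 × 2/1 ≈ 36.000 mg/L.
Steady-state trough Cmin,ss = Cmax,ss·f ≈ 36.000 × 0.5 ≈ 18.000 mg/L.
Trough 18.0 mg/L vs MEC 27 mg/L: subtherapeutic.

18.0 mg/L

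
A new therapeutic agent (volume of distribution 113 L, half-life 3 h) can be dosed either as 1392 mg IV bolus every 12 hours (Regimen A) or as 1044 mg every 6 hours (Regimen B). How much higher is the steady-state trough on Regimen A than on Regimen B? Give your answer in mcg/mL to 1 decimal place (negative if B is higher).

-2.3 mcg/mL

Regimen A: f = (1/2)^(12/3) ≈ 0.0625; Cmin,ss = (1392/113)·f/(1−f) ≈ 0.821 mcg/mL.
Regimen B: f = (1/2)^(6/3) ≈ 0.2500; Cmin,ss = (1044/113)·f/(1−f) ≈ 3.080 mcg/mL.
Difference ≈ 0.821 − 3.080 ≈ -2.259 mcg/mL.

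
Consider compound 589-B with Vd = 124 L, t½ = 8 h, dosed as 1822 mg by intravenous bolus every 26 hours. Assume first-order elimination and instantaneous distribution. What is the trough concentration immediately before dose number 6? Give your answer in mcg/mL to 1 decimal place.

f = (1/2)^(τ/t½) = (1/2)^(26/8) ≈ 0.1051.
C₀ = D/Vd = 1822/124 ≈ 14.694 mcg/mL.
Before the 6th dose, 5 doses have been given. Superposition: Cmin = C₀·(f + f² + … + f^5).
≈ 14.694 × (0.1051 + 0.0110 + 0.0012 + 0.0001 + 0.0000) ≈ 14.694 × 0.1174 ≈ 1.725 mcg/mL.

1.7 mcg/mL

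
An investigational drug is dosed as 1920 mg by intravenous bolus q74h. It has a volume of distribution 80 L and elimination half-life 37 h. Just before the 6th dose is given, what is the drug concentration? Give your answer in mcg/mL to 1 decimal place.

8.0 mcg/mL

f = (1/2)^(τ/t½) = (1/2)^(74/37) ≈ 0.2500.
C₀ = D/Vd = 1920/80 ≈ 24.000 mcg/mL.
Before the 6th dose, 5 doses have been given. Superposition: Cmin = C₀·(f + f² + … + f^5).
≈ 24.000 × (0.2500 + 0.0625 + 0.0156 + 0.0039 + 0.0010) ≈ 24.000 × 0.3330 ≈ 7.992 mcg/mL.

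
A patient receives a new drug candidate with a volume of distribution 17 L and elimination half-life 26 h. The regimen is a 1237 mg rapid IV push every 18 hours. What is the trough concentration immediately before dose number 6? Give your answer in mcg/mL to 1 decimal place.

f = (1/2)^(τ/t½) = (1/2)^(18/26) ≈ 0.6189.
C₀ = D/Vd = 1237/17 ≈ 72.765 mcg/mL.
Before the 6th dose, 5 doses have been given. Superposition: Cmin = C₀·(f + f² + … + f^5).
≈ 72.765 × (0.6189 + 0.3830 + 0.2371 + 0.1467 + 0.0908) ≈ 72.765 × 1.4765 ≈ 107.438 mcg/mL.

107.4 mcg/mL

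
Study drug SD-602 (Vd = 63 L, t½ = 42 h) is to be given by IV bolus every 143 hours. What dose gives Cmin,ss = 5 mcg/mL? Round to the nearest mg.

τ/t½ = 143/42 ≈ 3.4048, so f = (1/2)^(143/42) ≈ 0.094420.
Cmin,ss = (D/Vd)·f/(1−f), so D = Cmin,ss·Vd·(1−f)/f.
D = 5 × 63 × (1−f)/f ≈ 5 × 63 × 9.59098 ≈ 3021.16 mg.

3021 mg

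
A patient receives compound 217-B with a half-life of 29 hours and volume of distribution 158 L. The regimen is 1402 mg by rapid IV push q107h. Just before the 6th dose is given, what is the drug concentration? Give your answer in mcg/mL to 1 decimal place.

f = (1/2)^(τ/t½) = (1/2)^(107/29) ≈ 0.0775.
C₀ = D/Vd = 1402/158 ≈ 8.873 mcg/mL.
Before the 6th dose, 5 doses have been given. Superposition: Cmin = C₀·(f + f² + … + f^5).
≈ 8.873 × (0.0775 + 0.0060 + 0.0005 + 0.0000 + 0.0000) ≈ 8.873 × 0.0840 ≈ 0.745 mcg/mL.

0.7 mcg/mL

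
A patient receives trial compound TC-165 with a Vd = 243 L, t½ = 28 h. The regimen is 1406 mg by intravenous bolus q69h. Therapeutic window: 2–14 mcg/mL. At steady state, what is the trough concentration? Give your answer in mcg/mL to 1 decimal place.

1.3 mcg/mL

τ/t½ = 69/28 ≈ 2.4643, so fraction remaining f = (1/2)^(69/28) ≈ 0.1812.
Single-dose peak C₀ = D/Vd = 1406/243 ≈ 5.786 mcg/mL.
Steady-state trough Cmin,ss = C₀·f/(1−f) ≈ 5.786 × 0.1812/0.8188 ≈ 1.280 mcg/mL.
Trough 1.3 mcg/mL vs MEC 2 mcg/mL: subtherapeutic.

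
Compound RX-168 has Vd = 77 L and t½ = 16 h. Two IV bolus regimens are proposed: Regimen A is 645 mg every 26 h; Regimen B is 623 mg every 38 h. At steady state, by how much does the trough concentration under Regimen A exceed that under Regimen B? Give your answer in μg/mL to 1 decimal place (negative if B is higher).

2.1 μg/mL

Regimen A: f = (1/2)^(26/16) ≈ 0.3242; Cmin,ss = (645/77)·f/(1−f) ≈ 4.018 μg/mL.
Regimen B: f = (1/2)^(38/16) ≈ 0.1928; Cmin,ss = (623/77)·f/(1−f) ≈ 1.933 μg/mL.
Difference ≈ 4.018 − 1.933 ≈ 2.085 μg/mL.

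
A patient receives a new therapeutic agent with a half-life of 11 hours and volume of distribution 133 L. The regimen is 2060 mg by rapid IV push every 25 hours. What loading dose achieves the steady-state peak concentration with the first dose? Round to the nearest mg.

f = (1/2)^(25/11) ≈ 0.206938; accumulation ratio R = 1/(1−f) ≈ 1.26094.
Loading dose to hit Cmax,ss on first dose: D_load = D_maint·R ≈ 2060 × 1.26094 ≈ 2597.54 mg.

2598 mg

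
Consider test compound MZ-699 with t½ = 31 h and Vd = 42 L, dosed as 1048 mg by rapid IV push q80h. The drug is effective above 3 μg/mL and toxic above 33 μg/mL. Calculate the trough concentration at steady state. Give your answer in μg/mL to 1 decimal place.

k = ln2/t½ = ln2/31 ≈ 0.022360 h⁻¹; fraction remaining f = e^(−kτ) = e^(−0.022360×80) ≈ 0.1672.
Each bolus raises the concentration by D/Vd = 1048/42 ≈ 24.952 μg/mL.
Steady-state trough Cmin,ss = C₀·f/(1−f) ≈ 24.952 × 0.1672/0.8328 ≈ 5.010 μg/mL.
Trough 5.0 μg/mL vs MEC 3 μg/mL: adequate.

5.0 μg/mL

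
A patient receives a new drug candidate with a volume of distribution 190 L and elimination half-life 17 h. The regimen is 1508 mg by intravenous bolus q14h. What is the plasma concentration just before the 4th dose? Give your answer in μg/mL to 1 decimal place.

8.5 μg/mL

f = (1/2)^(τ/t½) = (1/2)^(14/17) ≈ 0.5651.
C₀ = D/Vd = 1508/190 ≈ 7.937 μg/mL.
Before the 4th dose, 3 doses have been given. Superposition: Cmin = C₀·(f + f² + … + f^3).
≈ 7.937 × (0.5651 + 0.3193 + 0.1805) ≈ 7.937 × 1.0649 ≈ 8.452 μg/mL.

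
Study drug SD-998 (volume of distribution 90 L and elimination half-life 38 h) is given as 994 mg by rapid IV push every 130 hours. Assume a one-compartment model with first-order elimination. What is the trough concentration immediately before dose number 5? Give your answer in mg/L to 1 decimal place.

f = (1/2)^(τ/t½) = (1/2)^(130/38) ≈ 0.0934.
C₀ = D/Vd = 994/90 ≈ 11.044 mg/L.
Before the 5th dose, 4 doses have been given. Superposition: Cmin = C₀·(f + f² + … + f^4).
≈ 11.044 × (0.0934 + 0.0087 + 0.0008 + 0.0001) ≈ 11.044 × 0.1030 ≈ 1.138 mg/L.

1.1 mg/L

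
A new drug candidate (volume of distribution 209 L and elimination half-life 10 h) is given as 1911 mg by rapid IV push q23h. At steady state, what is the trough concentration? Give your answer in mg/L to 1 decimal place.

Over one 23-h interval, 23/10 ≈ 2.3 half-lives elapse, leaving f ≈ 0.2031 of each dose.
Accumulation ratio R = 1/(1 − f) ≈ 1/0.7969 ≈ 1.2549.
Each bolus raises the concentration by D/Vd = 1911/209 ≈ 9.144 mg/L.
Steady-state peak Cmax,ss = C₀·R ≈ 9.144 × 1.2549 ≈ 11.475 mg/L.
Steady-state trough Cmin,ss = Cmax,ss·f ≈ 11.475 × 0.2031 ≈ 2.331 mg/L.

2.3 mg/L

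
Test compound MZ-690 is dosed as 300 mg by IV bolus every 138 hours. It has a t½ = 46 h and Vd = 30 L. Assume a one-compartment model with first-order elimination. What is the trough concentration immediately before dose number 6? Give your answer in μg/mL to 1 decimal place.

1.4 μg/mL

f = (1/2)^(τ/t½) = (1/2)^(138/46) ≈ 0.1250.
C₀ = D/Vd = 300/30 ≈ 10.000 μg/mL.
Before the 6th dose, 5 doses have been given. Superposition: Cmin = C₀·(f + f² + … + f^5).
≈ 10.000 × (0.1250 + 0.0156 + 0.0020 + 0.0002 + 0.0000) ≈ 10.000 × 0.1428 ≈ 1.428 μg/mL.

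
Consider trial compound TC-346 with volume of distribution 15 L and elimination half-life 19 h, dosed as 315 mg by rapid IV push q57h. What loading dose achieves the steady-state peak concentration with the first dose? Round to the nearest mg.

360 mg

f = (1/2)^(57/19) ≈ 0.125000; accumulation ratio R = 1/(1−f) ≈ 1.14286.
Loading dose to hit Cmax,ss on first dose: D_load = D_maint·R ≈ 315 × 1.14286 ≈ 360.00 mg.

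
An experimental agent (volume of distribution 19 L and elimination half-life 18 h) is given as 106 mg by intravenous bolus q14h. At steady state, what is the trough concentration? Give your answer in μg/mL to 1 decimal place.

7.8 μg/mL

k = ln2/t½ = ln2/18 ≈ 0.038508 h⁻¹; fraction remaining f = e^(−kτ) = e^(−0.038508×14) ≈ 0.5833.
Accumulation ratio R = 1/(1 − f) ≈ 1/0.4167 ≈ 2.3998.
Single-dose peak C₀ = D/Vd = 106/19 ≈ 5.579 μg/mL.
Steady-state peak Cmax,ss = C₀·R ≈ 5.579 × 2.3998 ≈ 13.388 μg/mL.
One interval later, Cmin,ss = Cmax,ss·e^(−kτ) ≈ 13.388 × 0.5833 ≈ 7.809 μg/mL.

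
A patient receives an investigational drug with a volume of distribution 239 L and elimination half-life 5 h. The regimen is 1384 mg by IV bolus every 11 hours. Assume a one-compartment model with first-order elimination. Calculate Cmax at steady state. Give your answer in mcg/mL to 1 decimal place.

k = ln2/t½ = ln2/5 ≈ 0.138629 h⁻¹; fraction remaining f = e^(−kτ) = e^(−0.138629×11) ≈ 0.2176.
At steady state, accumulation factor R = 1/(1 − e^(−kτ)) ≈ 1.2781.
Each bolus raises the concentration by D/Vd = 1384/239 ≈ 5.791 mcg/mL.
Cmax,ss = C₀/(1 − f) ≈ 5.791/0.7824 ≈ 7.402 mcg/mL.

7.4 mcg/mL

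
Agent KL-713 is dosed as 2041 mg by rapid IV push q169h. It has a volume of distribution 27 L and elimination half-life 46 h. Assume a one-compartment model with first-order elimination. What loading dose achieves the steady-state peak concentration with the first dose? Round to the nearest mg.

2215 mg

f = (1/2)^(169/46) ≈ 0.078351; accumulation ratio R = 1/(1−f) ≈ 1.08501.
Loading dose to hit Cmax,ss on first dose: D_load = D_maint·R ≈ 2041 × 1.08501 ≈ 2214.51 mg.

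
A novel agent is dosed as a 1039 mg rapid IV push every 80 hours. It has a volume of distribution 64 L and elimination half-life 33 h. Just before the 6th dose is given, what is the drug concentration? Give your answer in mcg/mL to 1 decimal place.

3.7 mcg/mL

f = (1/2)^(τ/t½) = (1/2)^(80/33) ≈ 0.1863.
C₀ = D/Vd = 1039/64 ≈ 16.234 mcg/mL.
Before the 6th dose, 5 doses have been given. Superposition: Cmin = C₀·(f + f² + … + f^5).
≈ 16.234 × (0.1863 + 0.0347 + 0.0065 + 0.0012 + 0.0002) ≈ 16.234 × 0.2289 ≈ 3.716 mcg/mL.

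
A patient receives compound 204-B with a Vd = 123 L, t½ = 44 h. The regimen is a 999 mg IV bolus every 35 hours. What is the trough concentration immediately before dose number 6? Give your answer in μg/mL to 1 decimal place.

10.3 μg/mL

f = (1/2)^(τ/t½) = (1/2)^(35/44) ≈ 0.5762.
C₀ = D/Vd = 999/123 ≈ 8.122 μg/mL.
Before the 6th dose, 5 doses have been given. Superposition: Cmin = C₀·(f + f² + … + f^5).
≈ 8.122 × (0.5762 + 0.3320 + 0.1913 + 0.1102 + 0.0635) ≈ 8.122 × 1.2732 ≈ 10.341 μg/mL.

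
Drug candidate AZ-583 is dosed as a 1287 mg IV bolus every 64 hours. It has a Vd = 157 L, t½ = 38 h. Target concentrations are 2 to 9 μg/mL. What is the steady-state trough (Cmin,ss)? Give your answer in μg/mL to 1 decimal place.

k = ln2/t½ = ln2/38 ≈ 0.018241 h⁻¹; fraction remaining f = e^(−kτ) = e^(−0.018241×64) ≈ 0.3112.
Single-dose peak C₀ = D/Vd = 1287/157 ≈ 8.197 μg/mL.
Steady-state trough Cmin,ss = C₀·f/(1−f) ≈ 8.197 × 0.3112/0.6888 ≈ 3.703 μg/mL.
Trough 3.7 μg/mL vs MEC 2 μg/mL: adequate.

3.7 μg/mL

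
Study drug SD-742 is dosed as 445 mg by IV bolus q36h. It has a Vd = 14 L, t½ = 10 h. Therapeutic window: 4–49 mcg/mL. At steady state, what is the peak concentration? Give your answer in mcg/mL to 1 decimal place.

Over one 36-h interval, 36/10 ≈ 3.6 half-lives elapse, leaving f ≈ 0.0825 of each dose.
Accumulation ratio R = 1/(1 − f) ≈ 1/0.9175 ≈ 1.0899.
Each bolus raises the concentration by D/Vd = 445/14 ≈ 31.786 mcg/mL.
Steady-state peak Cmax,ss = C₀·R ≈ 31.786 × 1.0899 ≈ 34.644 mcg/mL.
Peak 34.6 mcg/mL vs MTC 49 mcg/mL: below toxic threshold.

34.6 mcg/mL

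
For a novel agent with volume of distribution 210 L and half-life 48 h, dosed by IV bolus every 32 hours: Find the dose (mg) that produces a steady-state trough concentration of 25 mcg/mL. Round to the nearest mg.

3084 mg

τ/t½ = 32/48 ≈ 0.66667, so f = (1/2)^(32/48) ≈ 0.629961.
Cmin,ss = (D/Vd)·f/(1−f), so D = Cmin,ss·Vd·(1−f)/f.
D = 25 × 210 × (1−f)/f ≈ 25 × 210 × 0.58740 ≈ 3083.85 mg.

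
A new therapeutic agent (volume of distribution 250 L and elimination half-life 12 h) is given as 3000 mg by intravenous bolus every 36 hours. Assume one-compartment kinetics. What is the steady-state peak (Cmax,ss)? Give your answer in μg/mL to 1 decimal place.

13.7 μg/mL

The dosing interval is 3 half-lives, so f = 2^(−3) = 0.125.
At steady state, R = 1/(1 − 0.125) = 8/7.
Single-dose peak C₀ = D/Vd = 3000/250 = 12 μg/mL.
Steady-state peak Cmax,ss = C₀·R = 12 × 8/7 ≈ 13.714 μg/mL.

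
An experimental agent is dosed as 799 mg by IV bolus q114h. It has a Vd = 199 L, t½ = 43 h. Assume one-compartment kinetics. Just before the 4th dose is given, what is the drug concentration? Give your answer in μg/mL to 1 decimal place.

f = (1/2)^(τ/t½) = (1/2)^(114/43) ≈ 0.1592.
C₀ = D/Vd = 799/199 ≈ 4.015 μg/mL.
Before the 4th dose, 3 doses have been given. Superposition: Cmin = C₀·(f + f² + … + f^3).
≈ 4.015 × (0.1592 + 0.0253 + 0.0040) ≈ 4.015 × 0.1885 ≈ 0.757 μg/mL.

0.8 μg/mL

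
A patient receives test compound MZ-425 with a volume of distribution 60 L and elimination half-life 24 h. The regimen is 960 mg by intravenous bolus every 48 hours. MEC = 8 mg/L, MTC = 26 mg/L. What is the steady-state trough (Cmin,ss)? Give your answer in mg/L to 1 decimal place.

5.3 mg/L

τ = 48 h = 2 half-lives, so f = (1/2)^2 = 0.25.
Accumulation ratio R = 1/(1 − f) = 1/0.75 = 4/3.
Single-dose peak C₀ = D/Vd = 960/60 = 16 mg/L.
Steady-state peak Cmax,ss = C₀·R = 16 × 4/3 ≈ 21.333 mg/L.
Steady-state trough Cmin,ss = Cmax,ss·f ≈ 21.333 × 0.25 ≈ 5.333 mg/L.
Trough 5.3 mg/L vs MEC 8 mg/L: subtherapeutic.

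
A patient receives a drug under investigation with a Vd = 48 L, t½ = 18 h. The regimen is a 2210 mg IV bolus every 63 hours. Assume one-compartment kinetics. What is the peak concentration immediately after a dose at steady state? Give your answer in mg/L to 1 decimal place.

τ/t½ = 63/18 ≈ 3.5, so fraction remaining f = (1/2)^(63/18) ≈ 0.0884.
At steady state, accumulation factor R = 1/(1 − e^(−kτ)) ≈ 1.0970.
Single-dose peak C₀ = D/Vd = 2210/48 ≈ 46.042 mg/L.
Steady-state peak Cmax,ss = C₀·R ≈ 46.042 × 1.0970 ≈ 50.508 mg/L.

50.5 mg/L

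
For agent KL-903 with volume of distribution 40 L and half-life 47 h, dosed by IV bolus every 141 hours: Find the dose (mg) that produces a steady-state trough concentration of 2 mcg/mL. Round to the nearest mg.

560 mg

τ/t½ = 141/47 ≈ 3, so f = (1/2)^(141/47) ≈ 0.125000.
Cmin,ss = (D/Vd)·f/(1−f), so D = Cmin,ss·Vd·(1−f)/f.
D = 2 × 40 × (1−f)/f ≈ 2 × 40 × 7.00000 ≈ 560.00 mg.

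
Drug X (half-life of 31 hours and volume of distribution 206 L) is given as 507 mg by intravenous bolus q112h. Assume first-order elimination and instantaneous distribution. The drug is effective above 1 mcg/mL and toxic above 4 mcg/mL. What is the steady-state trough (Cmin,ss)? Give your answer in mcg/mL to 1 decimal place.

τ/t½ = 112/31 ≈ 3.6129, so fraction remaining f = (1/2)^(112/31) ≈ 0.0817.
Accumulation ratio R = 1/(1 − f) ≈ 1/0.9183 ≈ 1.0890.
Each bolus raises the concentration by D/Vd = 507/206 ≈ 2.461 mcg/mL.
Cmax,ss = C₀/(1 − f) ≈ 2.461/0.9183 ≈ 2.680 mcg/mL.
Steady-state trough Cmin,ss = Cmax,ss·f ≈ 2.680 × 0.0817 ≈ 0.219 mcg/mL.
Trough 0.2 mcg/mL vs MEC 1 mcg/mL: subtherapeutic.

0.2 mcg/mL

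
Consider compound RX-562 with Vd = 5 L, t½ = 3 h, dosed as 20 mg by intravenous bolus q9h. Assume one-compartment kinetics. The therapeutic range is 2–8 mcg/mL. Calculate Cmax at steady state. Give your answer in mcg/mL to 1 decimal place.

τ = 9 h = 3 half-lives, so f = (1/2)^3 = 0.125.
Accumulation ratio R = 1/(1 − f) = 1/0.875 = 8/7.
Single-dose peak C₀ = D/Vd = 20/5 = 4 mcg/mL.
Steady-state peak Cmax,ss = C₀·R = 4 × 8/7 ≈ 4.571 mcg/mL.
Peak 4.6 mcg/mL vs MTC 8 mcg/mL: below toxic threshold.

4.6 mcg/mL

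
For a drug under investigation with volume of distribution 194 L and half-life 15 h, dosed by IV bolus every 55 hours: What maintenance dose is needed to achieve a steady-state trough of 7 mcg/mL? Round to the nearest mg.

15888 mg

τ/t½ = 55/15 ≈ 3.6667, so f = (1/2)^(55/15) ≈ 0.078745.
Cmin,ss = (D/Vd)·f/(1−f), so D = Cmin,ss·Vd·(1−f)/f.
D = 7 × 194 × (1−f)/f ≈ 7 × 194 × 11.69922 ≈ 15887.54 mg.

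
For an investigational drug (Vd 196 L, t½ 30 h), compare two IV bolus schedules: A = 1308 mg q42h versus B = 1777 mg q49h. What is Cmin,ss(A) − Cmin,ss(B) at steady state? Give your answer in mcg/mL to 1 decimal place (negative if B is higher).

Regimen A: f = (1/2)^(42/30) ≈ 0.3789; Cmin,ss = (1308/196)·f/(1−f) ≈ 4.071 mcg/mL.
Regimen B: f = (1/2)^(49/30) ≈ 0.3223; Cmin,ss = (1777/196)·f/(1−f) ≈ 4.312 mcg/mL.
Difference ≈ 4.071 − 4.312 ≈ -0.241 mcg/mL.

-0.2 mcg/mL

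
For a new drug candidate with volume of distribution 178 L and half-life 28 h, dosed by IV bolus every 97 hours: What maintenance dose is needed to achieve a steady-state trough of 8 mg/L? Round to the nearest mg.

14293 mg

τ/t½ = 97/28 ≈ 3.4643, so f = (1/2)^(97/28) ≈ 0.090604.
Cmin,ss = (D/Vd)·f/(1−f), so D = Cmin,ss·Vd·(1−f)/f.
D = 8 × 178 × (1−f)/f ≈ 8 × 178 × 10.03704 ≈ 14292.74 mg.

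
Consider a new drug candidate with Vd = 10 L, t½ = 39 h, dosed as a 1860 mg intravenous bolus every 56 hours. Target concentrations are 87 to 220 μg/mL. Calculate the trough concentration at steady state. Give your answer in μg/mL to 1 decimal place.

k = ln2/t½ = ln2/39 ≈ 0.017773 h⁻¹; fraction remaining f = e^(−kτ) = e^(−0.017773×56) ≈ 0.3696.
Accumulation ratio R = 1/(1 − f) ≈ 1/0.6304 ≈ 1.5863.
Each bolus raises the concentration by D/Vd = 1860/10 ≈ 186.000 μg/mL.
Steady-state peak Cmax,ss = C₀·R ≈ 186.000 × 1.5863 ≈ 295.052 μg/mL.
Steady-state trough Cmin,ss = Cmax,ss·f ≈ 295.052 × 0.3696 ≈ 109.051 μg/mL.
Trough 109.1 μg/mL vs MEC 87 μg/mL: adequate.

109.1 μg/mL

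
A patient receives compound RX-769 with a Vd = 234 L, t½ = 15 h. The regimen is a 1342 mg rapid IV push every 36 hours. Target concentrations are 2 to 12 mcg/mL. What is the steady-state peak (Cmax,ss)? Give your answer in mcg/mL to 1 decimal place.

Over one 36-h interval, 36/15 ≈ 2.4 half-lives elapse, leaving f ≈ 0.1895 of each dose.
Accumulation ratio R = 1/(1 − f) ≈ 1/0.8105 ≈ 1.2338.
Each bolus raises the concentration by D/Vd = 1342/234 ≈ 5.735 mcg/mL.
Cmax,ss = C₀/(1 − f) ≈ 5.735/0.8105 ≈ 7.076 mcg/mL.
Peak 7.1 mcg/mL vs MTC 12 mcg/mL: below toxic threshold.

7.1 mcg/mL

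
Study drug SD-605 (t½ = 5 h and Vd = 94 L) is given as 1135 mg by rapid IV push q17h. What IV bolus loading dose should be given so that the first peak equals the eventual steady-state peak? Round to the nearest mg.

1254 mg

f = (1/2)^(17/5) ≈ 0.094732; accumulation ratio R = 1/(1−f) ≈ 1.10465.
Loading dose to hit Cmax,ss on first dose: D_load = D_maint·R ≈ 1135 × 1.10465 ≈ 1253.78 mg.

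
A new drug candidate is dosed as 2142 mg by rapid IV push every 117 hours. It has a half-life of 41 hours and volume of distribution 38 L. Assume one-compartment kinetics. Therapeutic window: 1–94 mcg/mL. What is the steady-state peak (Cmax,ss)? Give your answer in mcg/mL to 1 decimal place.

k = ln2/t½ = ln2/41 ≈ 0.016906 h⁻¹; fraction remaining f = e^(−kτ) = e^(−0.016906×117) ≈ 0.1383.
At steady state, accumulation factor R = 1/(1 − e^(−kτ)) ≈ 1.1605.
Single-dose peak C₀ = D/Vd = 2142/38 ≈ 56.368 mcg/mL.
Steady-state peak Cmax,ss = C₀·R ≈ 56.368 × 1.1605 ≈ 65.415 mcg/mL.
Peak 65.4 mcg/mL vs MTC 94 mcg/mL: below toxic threshold.

65.4 mcg/mL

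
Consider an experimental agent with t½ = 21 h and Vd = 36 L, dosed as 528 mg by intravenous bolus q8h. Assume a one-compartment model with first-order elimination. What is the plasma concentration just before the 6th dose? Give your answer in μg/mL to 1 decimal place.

35.6 μg/mL

f = (1/2)^(τ/t½) = (1/2)^(8/21) ≈ 0.7679.
C₀ = D/Vd = 528/36 ≈ 14.667 μg/mL.
Before the 6th dose, 5 doses have been given. Superposition: Cmin = C₀·(f + f² + … + f^5).
≈ 14.667 × (0.7679 + 0.5897 + 0.4528 + 0.3477 + 0.2670) ≈ 14.667 × 2.4251 ≈ 35.569 μg/mL.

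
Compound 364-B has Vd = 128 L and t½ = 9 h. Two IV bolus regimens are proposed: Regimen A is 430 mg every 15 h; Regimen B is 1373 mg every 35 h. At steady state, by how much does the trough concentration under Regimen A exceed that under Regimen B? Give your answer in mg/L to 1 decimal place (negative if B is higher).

Regimen A: f = (1/2)^(15/9) ≈ 0.3150; Cmin,ss = (430/128)·f/(1−f) ≈ 1.545 mg/L.
Regimen B: f = (1/2)^(35/9) ≈ 0.0675; Cmin,ss = (1373/128)·f/(1−f) ≈ 0.776 mg/L.
Difference ≈ 1.545 − 0.776 ≈ 0.769 mg/L.

0.8 mg/L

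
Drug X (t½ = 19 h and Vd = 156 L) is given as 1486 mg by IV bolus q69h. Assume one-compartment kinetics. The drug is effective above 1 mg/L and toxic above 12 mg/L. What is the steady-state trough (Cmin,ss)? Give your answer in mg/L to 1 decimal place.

0.8 mg/L

Over one 69-h interval, 69/19 ≈ 3.6316 half-lives elapse, leaving f ≈ 0.0807 of each dose.
Accumulation ratio R = 1/(1 − f) ≈ 1/0.9193 ≈ 1.0878.
Single-dose peak C₀ = D/Vd = 1486/156 ≈ 9.526 mg/L.
Cmax,ss = C₀/(1 − f) ≈ 9.526/0.9193 ≈ 10.362 mg/L.
One interval later, Cmin,ss = Cmax,ss·e^(−kτ) ≈ 10.362 × 0.0807 ≈ 0.836 mg/L.
Trough 0.8 mg/L vs MEC 1 mg/L: subtherapeutic.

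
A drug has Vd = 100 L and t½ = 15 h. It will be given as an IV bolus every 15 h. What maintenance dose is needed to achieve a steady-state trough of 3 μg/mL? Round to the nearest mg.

τ/t½ = 15/15 ≈ 1, so f = (1/2)^(15/15) ≈ 0.500000.
Cmin,ss = (D/Vd)·f/(1−f), so D = Cmin,ss·Vd·(1−f)/f.
D = 3 × 100 × (1−f)/f ≈ 3 × 100 × 1.00000 ≈ 300.00 mg.

300 mg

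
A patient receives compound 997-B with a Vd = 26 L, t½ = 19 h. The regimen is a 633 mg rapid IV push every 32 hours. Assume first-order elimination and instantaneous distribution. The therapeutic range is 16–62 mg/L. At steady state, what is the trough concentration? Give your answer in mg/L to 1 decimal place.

11.0 mg/L

τ/t½ = 32/19 ≈ 1.6842, so fraction remaining f = (1/2)^(32/19) ≈ 0.3112.
Accumulation ratio R = 1/(1 − f) ≈ 1/0.6888 ≈ 1.4518.
Each bolus raises the concentration by D/Vd = 633/26 ≈ 24.346 mg/L.
Steady-state peak Cmax,ss = C₀·R ≈ 24.346 × 1.4518 ≈ 35.346 mg/L.
One interval later, Cmin,ss = Cmax,ss·e^(−kτ) ≈ 35.346 × 0.3112 ≈ 11.000 mg/L.
Trough 11.0 mg/L vs MEC 16 mg/L: subtherapeutic.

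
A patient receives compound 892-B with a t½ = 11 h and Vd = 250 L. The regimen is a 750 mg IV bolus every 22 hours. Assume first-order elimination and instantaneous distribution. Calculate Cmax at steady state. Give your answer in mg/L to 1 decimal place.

τ = 22 h = 2 half-lives, so f = (1/2)^2 = 0.25.
At steady state, R = 1/(1 − 0.25) = 4/3.
Single-dose peak C₀ = D/Vd = 750/250 = 3 mg/L.
Steady-state peak Cmax,ss = C₀·R = 3 × 4/3 ≈ 4.000 mg/L.

4.0 mg/L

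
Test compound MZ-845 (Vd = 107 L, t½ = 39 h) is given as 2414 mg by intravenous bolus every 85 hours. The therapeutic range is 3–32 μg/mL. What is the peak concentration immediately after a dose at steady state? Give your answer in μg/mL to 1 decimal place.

k = ln2/t½ = ln2/39 ≈ 0.017773 h⁻¹; fraction remaining f = e^(−kτ) = e^(−0.017773×85) ≈ 0.2208.
At steady state, accumulation factor R = 1/(1 − e^(−kτ)) ≈ 1.2834.
Each bolus raises the concentration by D/Vd = 2414/107 ≈ 22.561 μg/mL.
Cmax,ss = C₀/(1 − f) ≈ 22.561/0.7792 ≈ 28.954 μg/mL.
Peak 29.0 μg/mL vs MTC 32 μg/mL: below toxic threshold.

29.0 μg/mL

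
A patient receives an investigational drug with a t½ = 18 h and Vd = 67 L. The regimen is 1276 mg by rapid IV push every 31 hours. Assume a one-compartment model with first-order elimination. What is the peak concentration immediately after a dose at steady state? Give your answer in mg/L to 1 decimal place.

27.3 mg/L

τ/t½ = 31/18 ≈ 1.7222, so fraction remaining f = (1/2)^(31/18) ≈ 0.3031.
Accumulation ratio R = 1/(1 − f) ≈ 1/0.6969 ≈ 1.4349.
Single-dose peak C₀ = D/Vd = 1276/67 ≈ 19.045 mg/L.
Steady-state peak Cmax,ss = C₀·R ≈ 19.045 × 1.4349 ≈ 27.328 mg/L.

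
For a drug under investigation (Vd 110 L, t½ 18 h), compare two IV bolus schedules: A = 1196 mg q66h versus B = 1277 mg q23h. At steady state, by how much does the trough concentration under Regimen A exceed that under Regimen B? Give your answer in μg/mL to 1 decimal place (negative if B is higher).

Regimen A: f = (1/2)^(66/18) ≈ 0.0787; Cmin,ss = (1196/110)·f/(1−f) ≈ 0.929 μg/mL.
Regimen B: f = (1/2)^(23/18) ≈ 0.4124; Cmin,ss = (1277/110)·f/(1−f) ≈ 8.148 μg/mL.
Difference ≈ 0.929 − 8.148 ≈ -7.219 μg/mL.

-7.2 μg/mL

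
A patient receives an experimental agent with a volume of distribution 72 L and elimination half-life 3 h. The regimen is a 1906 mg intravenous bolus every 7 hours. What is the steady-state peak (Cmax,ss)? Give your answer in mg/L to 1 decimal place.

33.0 mg/L

τ/t½ = 7/3 ≈ 2.3333, so fraction remaining f = (1/2)^(7/3) ≈ 0.1984.
Accumulation ratio R = 1/(1 − f) ≈ 1/0.8016 ≈ 1.2475.
Each bolus raises the concentration by D/Vd = 1906/72 ≈ 26.472 mg/L.
Steady-state peak Cmax,ss = C₀·R ≈ 26.472 × 1.2475 ≈ 33.024 mg/L.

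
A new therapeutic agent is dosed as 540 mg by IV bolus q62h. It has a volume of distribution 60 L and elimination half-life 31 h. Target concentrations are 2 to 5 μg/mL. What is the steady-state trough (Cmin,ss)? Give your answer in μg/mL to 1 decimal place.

3.0 μg/mL

τ = 62 h = 2 half-lives, so f = (1/2)^2 = 0.25.
Accumulation ratio R = 1/(1 − f) = 1/0.75 = 4/3.
Single-dose peak C₀ = D/Vd = 540/60 = 9 μg/mL.
Steady-state peak Cmax,ss = C₀·R = 9 × 4/3 ≈ 12.000 μg/mL.
Steady-state trough Cmin,ss = Cmax,ss·f ≈ 12.000 × 0.25 ≈ 3.000 μg/mL.
Trough 3.0 μg/mL vs MEC 2 μg/mL: adequate.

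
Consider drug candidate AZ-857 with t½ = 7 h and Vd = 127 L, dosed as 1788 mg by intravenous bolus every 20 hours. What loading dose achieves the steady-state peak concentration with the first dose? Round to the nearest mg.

f = (1/2)^(20/7) ≈ 0.138011; accumulation ratio R = 1/(1−f) ≈ 1.16011.
Loading dose to hit Cmax,ss on first dose: D_load = D_maint·R ≈ 1788 × 1.16011 ≈ 2074.28 mg.

2074 mg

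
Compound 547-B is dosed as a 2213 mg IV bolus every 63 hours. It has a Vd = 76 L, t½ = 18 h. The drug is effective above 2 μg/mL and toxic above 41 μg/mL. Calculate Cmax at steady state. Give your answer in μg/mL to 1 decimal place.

k = ln2/t½ = ln2/18 ≈ 0.038508 h⁻¹; fraction remaining f = e^(−kτ) = e^(−0.038508×63) ≈ 0.0884.
Accumulation ratio R = 1/(1 − f) ≈ 1/0.9116 ≈ 1.0970.
Each bolus raises the concentration by D/Vd = 2213/76 ≈ 29.118 μg/mL.
Steady-state peak Cmax,ss = C₀·R ≈ 29.118 × 1.0970 ≈ 31.942 μg/mL.
Peak 31.9 μg/mL vs MTC 41 μg/mL: below toxic threshold.

31.9 μg/mL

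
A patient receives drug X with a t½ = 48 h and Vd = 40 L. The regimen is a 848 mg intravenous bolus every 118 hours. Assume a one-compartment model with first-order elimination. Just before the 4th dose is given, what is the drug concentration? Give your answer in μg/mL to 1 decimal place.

4.7 μg/mL

f = (1/2)^(τ/t½) = (1/2)^(118/48) ≈ 0.1820.
C₀ = D/Vd = 848/40 ≈ 21.200 μg/mL.
Before the 4th dose, 3 doses have been given. Superposition: Cmin = C₀·(f + f² + … + f^3).
≈ 21.200 × (0.1820 + 0.0331 + 0.0060) ≈ 21.200 × 0.2211 ≈ 4.687 μg/mL.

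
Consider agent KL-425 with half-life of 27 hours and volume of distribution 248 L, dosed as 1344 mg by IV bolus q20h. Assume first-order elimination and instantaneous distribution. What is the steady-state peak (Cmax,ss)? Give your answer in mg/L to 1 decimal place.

k = ln2/t½ = ln2/27 ≈ 0.025672 h⁻¹; fraction remaining f = e^(−kτ) = e^(−0.025672×20) ≈ 0.5984.
At steady state, accumulation factor R = 1/(1 − e^(−kτ)) ≈ 2.4900.
Each bolus raises the concentration by D/Vd = 1344/248 ≈ 5.419 mg/L.
Steady-state peak Cmax,ss = C₀·R ≈ 5.419 × 2.4900 ≈ 13.493 mg/L.

13.5 mg/L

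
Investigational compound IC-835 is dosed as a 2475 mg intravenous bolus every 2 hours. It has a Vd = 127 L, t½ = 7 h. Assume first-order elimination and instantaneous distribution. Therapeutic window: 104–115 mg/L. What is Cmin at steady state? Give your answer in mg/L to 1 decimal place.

k = ln2/t½ = ln2/7 ≈ 0.099021 h⁻¹; fraction remaining f = e^(−kτ) = e^(−0.099021×2) ≈ 0.8203.
Single-dose peak C₀ = D/Vd = 2475/127 ≈ 19.488 mg/L.
Steady-state trough Cmin,ss = C₀·f/(1−f) ≈ 19.488 × 0.8203/0.1797 ≈ 88.959 mg/L.
Trough 89.0 mg/L vs MEC 104 mg/L: subtherapeutic.

89.0 mg/L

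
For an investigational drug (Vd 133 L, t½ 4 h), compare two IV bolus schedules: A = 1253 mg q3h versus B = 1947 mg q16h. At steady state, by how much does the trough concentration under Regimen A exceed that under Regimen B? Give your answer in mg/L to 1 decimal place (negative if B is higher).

Regimen A: f = (1/2)^(3/4) ≈ 0.5946; Cmin,ss = (1253/133)·f/(1−f) ≈ 13.818 mg/L.
Regimen B: f = (1/2)^(16/4) ≈ 0.0625; Cmin,ss = (1947/133)·f/(1−f) ≈ 0.976 mg/L.
Difference ≈ 13.818 − 0.976 ≈ 12.842 mg/L.

12.8 mg/L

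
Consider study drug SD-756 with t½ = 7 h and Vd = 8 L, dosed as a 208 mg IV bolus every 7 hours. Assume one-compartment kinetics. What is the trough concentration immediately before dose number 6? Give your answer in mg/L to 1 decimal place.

f = (1/2)^(τ/t½) = (1/2)^(7/7) ≈ 0.5000.
C₀ = D/Vd = 208/8 ≈ 26.000 mg/L.
Before the 6th dose, 5 doses have been given. Superposition: Cmin = C₀·(f + f² + … + f^5).
≈ 26.000 × (0.5000 + 0.2500 + 0.1250 + 0.0625 + 0.0313) ≈ 26.000 × 0.9688 ≈ 25.189 mg/L.

25.2 mg/L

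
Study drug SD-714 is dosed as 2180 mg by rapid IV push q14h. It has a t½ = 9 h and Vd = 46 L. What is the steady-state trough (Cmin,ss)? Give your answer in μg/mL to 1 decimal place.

k = ln2/t½ = ln2/9 ≈ 0.077016 h⁻¹; fraction remaining f = e^(−kτ) = e^(−0.077016×14) ≈ 0.3402.
Accumulation ratio R = 1/(1 − f) ≈ 1/0.6598 ≈ 1.5156.
Single-dose peak C₀ = D/Vd = 2180/46 ≈ 47.391 μg/mL.
Steady-state peak Cmax,ss = C₀·R ≈ 47.391 × 1.5156 ≈ 71.826 μg/mL.
One interval later, Cmin,ss = Cmax,ss·e^(−kτ) ≈ 71.826 × 0.3402 ≈ 24.435 μg/mL.

24.4 μg/mL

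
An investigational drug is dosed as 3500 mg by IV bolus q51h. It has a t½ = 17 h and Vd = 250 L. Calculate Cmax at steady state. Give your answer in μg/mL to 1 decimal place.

16.0 μg/mL

The dosing interval is 3 half-lives, so f = 2^(−3) = 0.125.
At steady state, R = 1/(1 − 0.125) = 8/7.
Single-dose peak C₀ = D/Vd = 3500/250 = 14 μg/mL.
Steady-state peak Cmax,ss = C₀·R = 14 × 8/7 ≈ 16.000 μg/mL.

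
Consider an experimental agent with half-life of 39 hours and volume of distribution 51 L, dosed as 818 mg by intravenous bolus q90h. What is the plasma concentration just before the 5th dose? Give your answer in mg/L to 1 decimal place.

f = (1/2)^(τ/t½) = (1/2)^(90/39) ≈ 0.2020.
C₀ = D/Vd = 818/51 ≈ 16.039 mg/L.
Before the 5th dose, 4 doses have been given. Superposition: Cmin = C₀·(f + f² + … + f^4).
≈ 16.039 × (0.2020 + 0.0408 + 0.0082 + 0.0017) ≈ 16.039 × 0.2527 ≈ 4.053 mg/L.

4.1 mg/L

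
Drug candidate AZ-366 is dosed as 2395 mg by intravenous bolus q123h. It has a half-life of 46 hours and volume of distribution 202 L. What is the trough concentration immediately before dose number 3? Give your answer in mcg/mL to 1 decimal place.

2.1 mcg/mL

f = (1/2)^(τ/t½) = (1/2)^(123/46) ≈ 0.1567.
C₀ = D/Vd = 2395/202 ≈ 11.856 mcg/mL.
Before the 3rd dose, 2 doses have been given. Superposition: Cmin = C₀·(f + f²).
≈ 11.856 × (0.1567 + 0.0246) ≈ 11.856 × 0.1813 ≈ 2.149 mcg/mL.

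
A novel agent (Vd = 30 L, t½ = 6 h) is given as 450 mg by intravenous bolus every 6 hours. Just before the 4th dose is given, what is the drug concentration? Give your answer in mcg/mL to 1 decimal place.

13.1 mcg/mL

f = (1/2)^(τ/t½) = (1/2)^(6/6) ≈ 0.5000.
C₀ = D/Vd = 450/30 ≈ 15.000 mcg/mL.
Before the 4th dose, 3 doses have been given. Superposition: Cmin = C₀·(f + f² + … + f^3).
≈ 15.000 × (0.5000 + 0.2500 + 0.1250) ≈ 15.000 × 0.8750 ≈ 13.125 mcg/mL.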